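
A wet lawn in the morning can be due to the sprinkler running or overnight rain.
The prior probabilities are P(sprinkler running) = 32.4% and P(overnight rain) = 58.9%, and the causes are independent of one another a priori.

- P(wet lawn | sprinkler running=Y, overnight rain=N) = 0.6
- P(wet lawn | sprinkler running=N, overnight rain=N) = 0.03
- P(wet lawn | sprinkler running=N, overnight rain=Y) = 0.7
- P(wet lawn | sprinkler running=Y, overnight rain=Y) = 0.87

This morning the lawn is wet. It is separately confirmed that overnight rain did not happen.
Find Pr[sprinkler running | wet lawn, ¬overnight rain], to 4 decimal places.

Pr[sprinkler running | wet lawn, ¬overnight rain] ≈ 0.9055

Enumerate both values of sprinkler running and weight by the priors:
  P(wet lawn | ¬overnight rain) = 0.03*0.676 + 0.6*0.324
        = 0.020280 + 0.194400 = 0.214680
Keeping only the sprinkler running-present terms gives 0.194400, so
  P(sprinkler running | wet lawn, ¬overnight rain) = 0.194400 / 0.214680 ≈ 0.9055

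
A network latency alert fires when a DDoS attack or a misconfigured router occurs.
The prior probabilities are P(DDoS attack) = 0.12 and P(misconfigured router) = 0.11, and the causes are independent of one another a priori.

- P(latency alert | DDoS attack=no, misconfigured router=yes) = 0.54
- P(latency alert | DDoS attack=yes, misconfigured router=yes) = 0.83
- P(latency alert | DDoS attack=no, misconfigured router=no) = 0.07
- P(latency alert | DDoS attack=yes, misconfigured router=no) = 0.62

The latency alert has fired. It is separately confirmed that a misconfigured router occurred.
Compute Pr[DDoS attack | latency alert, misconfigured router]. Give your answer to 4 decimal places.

Enumerate both values of DDoS attack and weight by the priors:
  P(latency alert | misconfigured router) = 0.54·0.88 + 0.83·0.12
        = 0.475200 + 0.099600 = 0.574800
Configurations with DDoS attack contribute 0.099600, so
  P(DDoS attack | latency alert, misconfigured router) = 0.099600 / 0.574800 ≈ 0.1733

Pr[DDoS attack | latency alert, misconfigured router] ≈ 0.1733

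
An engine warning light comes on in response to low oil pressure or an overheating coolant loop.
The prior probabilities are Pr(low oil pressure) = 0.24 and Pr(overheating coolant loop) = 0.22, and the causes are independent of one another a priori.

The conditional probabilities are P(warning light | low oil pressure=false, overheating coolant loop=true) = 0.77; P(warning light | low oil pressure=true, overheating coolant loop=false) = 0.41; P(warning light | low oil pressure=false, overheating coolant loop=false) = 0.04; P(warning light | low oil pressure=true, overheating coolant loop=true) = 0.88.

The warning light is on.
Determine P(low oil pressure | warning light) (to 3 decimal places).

P(low oil pressure | warning light) ≈ 0.447

By total probability over the 4 (low oil pressure, overheating coolant loop) configurations:
  P(warning light) = 0.04*0.76*0.78 + 0.77*0.76*0.22 + 0.41*0.24*0.78 + 0.88*0.24*0.22
        = 0.023712 + 0.128744 + 0.076752 + 0.046464 = 0.275672
The terms with low oil pressure present sum to 0.123216, so
  P(low oil pressure | warning light) = 0.123216 / 0.275672 ≈ 0.447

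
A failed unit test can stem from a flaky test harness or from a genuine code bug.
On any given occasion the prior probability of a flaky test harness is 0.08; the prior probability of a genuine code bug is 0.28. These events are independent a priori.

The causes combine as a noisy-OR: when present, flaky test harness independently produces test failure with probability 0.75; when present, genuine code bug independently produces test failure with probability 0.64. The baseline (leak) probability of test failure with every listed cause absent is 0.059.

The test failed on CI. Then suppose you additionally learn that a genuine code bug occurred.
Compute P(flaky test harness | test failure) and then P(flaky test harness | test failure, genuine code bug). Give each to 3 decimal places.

P(flaky test harness | test failure) ≈ 0.236; P(flaky test harness | test failure, genuine code bug) ≈ 0.107

Under noisy-OR, P(test failure | causes) = 1 − (1−0.059)·∏(1−qᵢ) over the active causes.
For the numerator, keep only flaky test harness=true terms: 0.044050 + 0.020503 = 0.064553
Normalizer over all consistent configurations: 0.059·0.92·0.72 + 0.66124·0.92·0.28 + 0.76475·0.08·0.72 + 0.91531·0.08·0.28 = 0.273970
P(flaky test harness | test failure) = 0.064553/0.273970 ≈ 0.236

Now also conditioning on genuine code bug=true:
By total probability over both values of flaky test harness:
  P(test failure | genuine code bug) = 0.66124*0.92 + 0.91531*0.08
        = 0.608341 + 0.073225 = 0.681566
The terms with flaky test harness present sum to 0.073225, so
  P(flaky test harness | test failure, genuine code bug) = 0.073225 / 0.681566 ≈ 0.107
The drop from 0.236 to 0.107 is the explaining-away (discounting) effect.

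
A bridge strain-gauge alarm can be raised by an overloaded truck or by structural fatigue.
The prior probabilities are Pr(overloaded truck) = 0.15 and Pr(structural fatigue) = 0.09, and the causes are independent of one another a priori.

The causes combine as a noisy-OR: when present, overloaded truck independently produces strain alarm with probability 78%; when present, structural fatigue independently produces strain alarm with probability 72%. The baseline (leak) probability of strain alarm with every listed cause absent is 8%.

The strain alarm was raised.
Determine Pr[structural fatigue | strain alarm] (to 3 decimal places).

Under noisy-OR, P(strain alarm | causes) = 1 − (1−0.08)·∏(1−qᵢ) over the active causes.
For the numerator, keep only structural fatigue=true terms: 0.056794 + 0.012735 = 0.069529
Denominator P(strain alarm): 0.08*0.85*0.91 + 0.7424*0.85*0.09 + 0.7976*0.15*0.91 + 0.943328*0.15*0.09 = 0.240281
P(structural fatigue | strain alarm) = 0.069529/0.240281 ≈ 0.289

Pr[structural fatigue | strain alarm] ≈ 0.289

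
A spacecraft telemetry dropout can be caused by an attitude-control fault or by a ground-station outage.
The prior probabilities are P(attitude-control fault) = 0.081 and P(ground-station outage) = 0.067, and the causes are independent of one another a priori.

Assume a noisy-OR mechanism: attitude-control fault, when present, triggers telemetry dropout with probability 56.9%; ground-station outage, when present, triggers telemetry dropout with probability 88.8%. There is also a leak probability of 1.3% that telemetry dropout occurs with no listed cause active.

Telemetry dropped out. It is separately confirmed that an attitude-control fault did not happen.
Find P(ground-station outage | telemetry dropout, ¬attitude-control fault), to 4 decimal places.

P(ground-station outage | telemetry dropout, ¬attitude-control fault) ≈ 0.8309

Under noisy-OR, P(telemetry dropout | causes) = 1 − (1−0.013)·∏(1−qᵢ) over the active causes.
P(telemetry dropout | ¬attitude-control fault) = 0.013×0.933 + 0.889456×0.067 = 0.012129 + 0.059594 = 0.071723
The ground-station outage-present share is 0.889456×0.067 = 0.059594.
Hence the posterior is 0.059594/0.071723 ≈ 0.8309.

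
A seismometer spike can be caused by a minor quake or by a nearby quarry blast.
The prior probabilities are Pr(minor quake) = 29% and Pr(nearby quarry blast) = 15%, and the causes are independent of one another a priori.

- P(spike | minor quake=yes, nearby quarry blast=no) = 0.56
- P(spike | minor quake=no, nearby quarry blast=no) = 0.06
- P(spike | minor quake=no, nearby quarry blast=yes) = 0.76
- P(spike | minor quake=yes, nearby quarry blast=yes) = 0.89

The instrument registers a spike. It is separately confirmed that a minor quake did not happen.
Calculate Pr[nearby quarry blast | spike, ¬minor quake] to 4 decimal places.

Numerator (weight on configurations with nearby quarry blast): 0.76*0.15 = 0.114000
Normalizer over all consistent configurations: 0.06*0.85 + 0.76*0.15 = 0.165000
Posterior = 0.114000 / 0.165000 ≈ 0.6909

Pr[nearby quarry blast | spike, ¬minor quake] ≈ 0.6909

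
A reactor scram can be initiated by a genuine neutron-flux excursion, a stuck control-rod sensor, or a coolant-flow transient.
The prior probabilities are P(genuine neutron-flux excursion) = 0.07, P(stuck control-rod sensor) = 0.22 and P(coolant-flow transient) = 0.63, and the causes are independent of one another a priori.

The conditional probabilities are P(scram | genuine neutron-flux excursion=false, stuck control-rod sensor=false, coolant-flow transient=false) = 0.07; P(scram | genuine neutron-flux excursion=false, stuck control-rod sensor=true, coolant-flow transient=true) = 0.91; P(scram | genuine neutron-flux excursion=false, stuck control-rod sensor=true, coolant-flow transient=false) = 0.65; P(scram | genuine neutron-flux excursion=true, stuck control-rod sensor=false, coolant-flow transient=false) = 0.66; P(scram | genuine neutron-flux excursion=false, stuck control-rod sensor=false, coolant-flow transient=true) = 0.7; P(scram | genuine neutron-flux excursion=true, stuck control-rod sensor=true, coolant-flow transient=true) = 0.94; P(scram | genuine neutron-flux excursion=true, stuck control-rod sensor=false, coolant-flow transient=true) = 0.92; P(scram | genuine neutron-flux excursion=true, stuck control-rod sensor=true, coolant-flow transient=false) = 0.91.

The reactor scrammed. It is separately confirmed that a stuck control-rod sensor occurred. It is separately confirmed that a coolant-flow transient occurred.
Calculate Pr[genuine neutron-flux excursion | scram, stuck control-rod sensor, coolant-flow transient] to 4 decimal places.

Pr[genuine neutron-flux excursion | scram, stuck control-rod sensor, coolant-flow transient] ≈ 0.0721

Enumerate both values of genuine neutron-flux excursion and weight by the priors:
  P(scram | stuck control-rod sensor, coolant-flow transient) = 0.91*0.93 + 0.94*0.07
        = 0.846300 + 0.065800 = 0.912100
Keeping only the genuine neutron-flux excursion-present terms gives 0.065800, so
  P(genuine neutron-flux excursion | scram, stuck control-rod sensor, coolant-flow transient) = 0.065800 / 0.912100 ≈ 0.0721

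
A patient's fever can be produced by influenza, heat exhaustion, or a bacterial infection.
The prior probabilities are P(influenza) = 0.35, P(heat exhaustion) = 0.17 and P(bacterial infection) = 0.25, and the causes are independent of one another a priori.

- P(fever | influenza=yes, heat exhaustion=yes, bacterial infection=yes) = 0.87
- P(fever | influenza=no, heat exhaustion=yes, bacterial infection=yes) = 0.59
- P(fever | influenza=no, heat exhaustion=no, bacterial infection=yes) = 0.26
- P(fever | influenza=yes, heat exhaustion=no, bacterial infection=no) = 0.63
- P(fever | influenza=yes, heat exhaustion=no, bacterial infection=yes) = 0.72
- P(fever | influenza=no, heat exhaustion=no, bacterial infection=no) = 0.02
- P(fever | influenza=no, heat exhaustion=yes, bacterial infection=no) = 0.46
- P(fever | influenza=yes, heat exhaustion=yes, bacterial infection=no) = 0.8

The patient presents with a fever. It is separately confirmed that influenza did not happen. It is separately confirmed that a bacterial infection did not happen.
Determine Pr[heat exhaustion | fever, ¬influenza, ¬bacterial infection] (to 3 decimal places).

Pr[heat exhaustion | fever, ¬influenza, ¬bacterial infection] ≈ 0.825

Weight on heat exhaustion=true, given the evidence: 0.46*0.17 = 0.078200
Denominator P(fever | ¬influenza, ¬bacterial infection): 0.02*0.83 + 0.46*0.17 = 0.094800
Posterior = 0.078200 / 0.094800 ≈ 0.825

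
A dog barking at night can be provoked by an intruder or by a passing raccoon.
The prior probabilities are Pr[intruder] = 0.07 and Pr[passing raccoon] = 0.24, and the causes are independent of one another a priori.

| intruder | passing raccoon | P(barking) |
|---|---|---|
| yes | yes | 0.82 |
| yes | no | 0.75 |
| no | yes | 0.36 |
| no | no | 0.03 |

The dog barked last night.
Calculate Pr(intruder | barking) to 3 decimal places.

Pr(intruder | barking) ≈ 0.346

Sum P(barking|·) weighted by the priors over the 4 (intruder, passing raccoon) configurations:
  P(barking) = 0.03*0.93*0.76 + 0.36*0.93*0.24 + 0.75*0.07*0.76 + 0.82*0.07*0.24
        = 0.021204 + 0.080352 + 0.039900 + 0.013776 = 0.155232
Keeping only the intruder-present terms gives 0.053676, so
  P(intruder | barking) = 0.053676 / 0.155232 ≈ 0.346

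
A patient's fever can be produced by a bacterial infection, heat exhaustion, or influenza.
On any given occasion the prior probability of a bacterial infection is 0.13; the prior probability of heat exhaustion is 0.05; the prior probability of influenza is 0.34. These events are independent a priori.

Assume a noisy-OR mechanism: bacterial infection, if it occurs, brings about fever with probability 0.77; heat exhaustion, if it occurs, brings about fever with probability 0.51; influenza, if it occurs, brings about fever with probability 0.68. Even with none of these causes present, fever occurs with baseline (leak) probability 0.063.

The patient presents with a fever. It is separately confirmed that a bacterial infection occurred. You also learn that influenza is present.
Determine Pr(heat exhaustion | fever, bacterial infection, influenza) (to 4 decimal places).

Pr(heat exhaustion | fever, bacterial infection, influenza) ≈ 0.0518

Under noisy-OR, P(fever | causes) = 1 − (1−0.063)·∏(1−qᵢ) over the active causes.
Sum P(fever|·) weighted by the priors over both values of heat exhaustion:
  P(fever | bacterial infection, influenza) = 0.931037×0.95 + 0.966208×0.05
        = 0.884485 + 0.048310 = 0.932795
Keeping only the heat exhaustion-present terms gives 0.048310, so
  P(heat exhaustion | fever, bacterial infection, influenza) = 0.048310 / 0.932795 ≈ 0.0518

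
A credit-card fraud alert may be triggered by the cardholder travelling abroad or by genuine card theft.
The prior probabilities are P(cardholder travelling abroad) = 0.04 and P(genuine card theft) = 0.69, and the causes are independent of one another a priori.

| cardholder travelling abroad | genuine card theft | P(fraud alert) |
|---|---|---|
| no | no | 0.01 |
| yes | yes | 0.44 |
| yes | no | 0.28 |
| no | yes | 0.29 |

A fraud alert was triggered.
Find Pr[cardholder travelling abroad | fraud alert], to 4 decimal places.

P(fraud alert) = 0.01·0.96·0.31 + 0.29·0.96·0.69 + 0.28·0.04·0.31 + 0.44·0.04·0.69 = 0.002976 + 0.192096 + 0.003472 + 0.012144 = 0.210688
Restricting to configurations with cardholder travelling abroad present: 0.003472 + 0.012144 = 0.015616.
Hence the posterior is 0.015616/0.210688 ≈ 0.0741.

Pr[cardholder travelling abroad | fraud alert] ≈ 0.0741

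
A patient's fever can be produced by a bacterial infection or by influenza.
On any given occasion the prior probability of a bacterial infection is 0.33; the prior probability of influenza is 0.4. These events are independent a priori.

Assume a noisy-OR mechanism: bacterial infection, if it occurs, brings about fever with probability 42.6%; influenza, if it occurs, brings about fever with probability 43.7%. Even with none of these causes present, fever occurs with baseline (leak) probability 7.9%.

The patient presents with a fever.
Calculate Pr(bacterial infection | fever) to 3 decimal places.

Under noisy-OR, P(fever | causes) = 1 − (1−0.079)·∏(1−qᵢ) over the active causes.
For the numerator, keep only bacterial infection=true terms: 0.093327 + 0.092713 = 0.186040
Normalizer over all consistent configurations: 0.079*0.67*0.6 + 0.481477*0.67*0.4 + 0.471346*0.33*0.6 + 0.702368*0.33*0.4 = 0.346834
Posterior = 0.186040 / 0.346834 ≈ 0.536

Pr(bacterial infection | fever) ≈ 0.536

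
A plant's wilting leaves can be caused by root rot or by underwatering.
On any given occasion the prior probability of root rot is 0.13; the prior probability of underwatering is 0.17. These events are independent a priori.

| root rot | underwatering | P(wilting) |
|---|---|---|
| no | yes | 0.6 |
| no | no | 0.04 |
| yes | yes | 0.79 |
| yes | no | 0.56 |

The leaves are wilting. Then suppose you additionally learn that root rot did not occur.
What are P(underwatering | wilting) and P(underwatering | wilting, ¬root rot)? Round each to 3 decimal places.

P(underwatering | wilting) ≈ 0.543; P(underwatering | wilting, ¬root rot) ≈ 0.754

For the numerator, keep only underwatering=true terms: 0.088740 + 0.017459 = 0.106199
Normalizer over all consistent configurations: 0.04·0.87·0.83 + 0.6·0.87·0.17 + 0.56·0.13·0.83 + 0.79·0.13·0.17 = 0.195507
Posterior = 0.106199 / 0.195507 ≈ 0.543

Now condition on the additional information:
For the numerator, keep only underwatering=true terms: 0.6·0.17 = 0.102000
Denominator P(wilting | ¬root rot): 0.04·0.83 + 0.6·0.17 = 0.135200
P(underwatering | wilting, ¬root rot) = 0.102000/0.135200 ≈ 0.754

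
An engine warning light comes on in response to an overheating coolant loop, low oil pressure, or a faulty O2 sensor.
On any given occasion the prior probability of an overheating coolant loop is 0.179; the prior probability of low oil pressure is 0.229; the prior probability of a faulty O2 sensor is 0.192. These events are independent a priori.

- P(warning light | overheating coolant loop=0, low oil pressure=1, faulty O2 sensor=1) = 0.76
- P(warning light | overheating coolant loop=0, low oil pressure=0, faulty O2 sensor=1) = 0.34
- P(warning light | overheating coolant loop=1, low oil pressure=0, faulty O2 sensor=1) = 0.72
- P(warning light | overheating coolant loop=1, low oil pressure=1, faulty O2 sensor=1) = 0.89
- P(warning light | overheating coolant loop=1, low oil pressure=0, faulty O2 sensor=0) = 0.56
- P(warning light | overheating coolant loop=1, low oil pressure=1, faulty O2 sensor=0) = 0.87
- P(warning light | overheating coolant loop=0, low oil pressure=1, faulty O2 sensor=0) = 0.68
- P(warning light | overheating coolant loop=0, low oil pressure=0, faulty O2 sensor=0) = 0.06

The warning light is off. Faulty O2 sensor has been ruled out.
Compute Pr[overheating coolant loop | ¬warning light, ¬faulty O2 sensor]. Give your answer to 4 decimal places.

For the numerator, keep only overheating coolant loop=true terms: 0.060724 + 0.005329 = 0.066053
Denominator P(¬warning light | ¬faulty O2 sensor): 0.94×0.821×0.771 + 0.32×0.821×0.229 + 0.44×0.179×0.771 + 0.13×0.179×0.229 = 0.721228
P(overheating coolant loop | ¬warning light, ¬faulty O2 sensor) = 0.066053/0.721228 ≈ 0.0916

Pr[overheating coolant loop | ¬warning light, ¬faulty O2 sensor] ≈ 0.0916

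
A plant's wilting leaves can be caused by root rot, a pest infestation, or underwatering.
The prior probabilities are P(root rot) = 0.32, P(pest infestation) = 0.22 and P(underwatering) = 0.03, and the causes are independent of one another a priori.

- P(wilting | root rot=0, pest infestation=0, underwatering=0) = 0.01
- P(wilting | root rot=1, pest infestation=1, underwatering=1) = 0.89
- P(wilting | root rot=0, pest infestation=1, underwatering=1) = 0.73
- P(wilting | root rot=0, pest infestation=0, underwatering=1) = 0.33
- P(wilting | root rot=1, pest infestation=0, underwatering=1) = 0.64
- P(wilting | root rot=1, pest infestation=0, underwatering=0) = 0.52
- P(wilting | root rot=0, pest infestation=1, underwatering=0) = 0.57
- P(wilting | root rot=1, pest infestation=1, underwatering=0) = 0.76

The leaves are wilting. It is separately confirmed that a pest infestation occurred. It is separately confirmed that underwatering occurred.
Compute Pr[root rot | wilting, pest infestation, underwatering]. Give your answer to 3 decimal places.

Pr[root rot | wilting, pest infestation, underwatering] ≈ 0.365

P(wilting | pest infestation, underwatering) = 0.73*0.68 + 0.89*0.32 = 0.496400 + 0.284800 = 0.781200
Of this, 0.284800 comes from 0.89*0.32 (the root rot=true cases).
Hence the posterior is 0.284800/0.781200 ≈ 0.365.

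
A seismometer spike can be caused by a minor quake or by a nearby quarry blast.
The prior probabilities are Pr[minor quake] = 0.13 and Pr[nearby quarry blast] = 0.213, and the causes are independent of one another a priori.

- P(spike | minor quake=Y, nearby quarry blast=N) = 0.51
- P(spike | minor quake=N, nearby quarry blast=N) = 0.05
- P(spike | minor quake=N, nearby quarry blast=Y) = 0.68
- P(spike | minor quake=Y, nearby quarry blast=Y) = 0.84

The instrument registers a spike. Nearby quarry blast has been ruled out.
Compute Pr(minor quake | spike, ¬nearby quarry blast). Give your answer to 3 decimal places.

Pr(minor quake | spike, ¬nearby quarry blast) ≈ 0.604

P(spike | ¬nearby quarry blast) = 0.05·0.87 + 0.51·0.13 = 0.043500 + 0.066300 = 0.109800
Of this, 0.066300 comes from 0.51·0.13 (the minor quake=true cases).
P(minor quake | spike, ¬nearby quarry blast) = 0.066300 / 0.109800 ≈ 0.604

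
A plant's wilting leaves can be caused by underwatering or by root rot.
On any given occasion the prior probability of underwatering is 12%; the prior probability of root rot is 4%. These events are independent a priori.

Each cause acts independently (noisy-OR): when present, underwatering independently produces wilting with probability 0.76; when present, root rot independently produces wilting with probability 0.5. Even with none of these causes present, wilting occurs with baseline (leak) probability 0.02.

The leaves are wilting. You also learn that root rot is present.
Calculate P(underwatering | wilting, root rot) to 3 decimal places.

Under noisy-OR, P(wilting | causes) = 1 − (1−0.02)·∏(1−qᵢ) over the active causes.
Sum P(wilting|·) weighted by the priors over both values of underwatering:
  P(wilting | root rot) = 0.51×0.88 + 0.8824×0.12
        = 0.448800 + 0.105888 = 0.554688
Configurations with underwatering contribute 0.105888, so
  P(underwatering | wilting, root rot) = 0.105888 / 0.554688 ≈ 0.191

P(underwatering | wilting, root rot) ≈ 0.191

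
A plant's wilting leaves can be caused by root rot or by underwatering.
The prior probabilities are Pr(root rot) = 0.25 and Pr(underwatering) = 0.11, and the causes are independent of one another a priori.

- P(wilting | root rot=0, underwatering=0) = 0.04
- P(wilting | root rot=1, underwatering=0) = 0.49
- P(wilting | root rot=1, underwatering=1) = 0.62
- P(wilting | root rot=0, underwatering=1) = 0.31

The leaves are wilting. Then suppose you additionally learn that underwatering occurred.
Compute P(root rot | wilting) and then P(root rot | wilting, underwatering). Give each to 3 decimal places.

P(root rot | wilting) ≈ 0.707; P(root rot | wilting, underwatering) ≈ 0.400

Enumerate the 4 (root rot, underwatering) configurations and weight by the priors:
  P(wilting) = 0.04·0.75·0.89 + 0.31·0.75·0.11 + 0.49·0.25·0.89 + 0.62·0.25·0.11
        = 0.026700 + 0.025575 + 0.109025 + 0.017050 = 0.178350
The terms with root rot present sum to 0.126075, so
  P(root rot | wilting) = 0.126075 / 0.178350 ≈ 0.707

With the extra evidence:
Weight on root rot=true, given the evidence: 0.62×0.25 = 0.155000
Normalizer over all consistent configurations: 0.31×0.75 + 0.62×0.25 = 0.387500
P(root rot | wilting, underwatering) = 0.155000/0.387500 ≈ 0.400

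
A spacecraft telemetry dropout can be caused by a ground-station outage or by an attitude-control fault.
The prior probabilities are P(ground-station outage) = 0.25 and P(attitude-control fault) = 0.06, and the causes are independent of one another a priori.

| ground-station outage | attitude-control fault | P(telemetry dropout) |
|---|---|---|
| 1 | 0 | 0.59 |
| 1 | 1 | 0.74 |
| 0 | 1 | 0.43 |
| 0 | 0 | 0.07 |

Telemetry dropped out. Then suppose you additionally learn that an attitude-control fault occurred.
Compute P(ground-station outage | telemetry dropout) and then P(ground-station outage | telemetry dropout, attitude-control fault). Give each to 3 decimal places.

For the numerator, keep only ground-station outage=true terms: 0.138650 + 0.011100 = 0.149750
The normalizing constant is 0.07*0.75*0.94 + 0.43*0.75*0.06 + 0.59*0.25*0.94 + 0.74*0.25*0.06 = 0.218450
Posterior = 0.149750 / 0.218450 ≈ 0.686

With the extra evidence:
P(telemetry dropout | attitude-control fault) = 0.43*0.75 + 0.74*0.25 = 0.322500 + 0.185000 = 0.507500
Restricting to configurations with ground-station outage present: 0.74*0.25 = 0.185000.
P(ground-station outage | telemetry dropout, attitude-control fault) = 0.185000 / 0.507500 ≈ 0.365
Conditioning on attitude-control fault lowers the posterior on ground-station outage: the classic explaining-away effect in a common-effect structure.

P(ground-station outage | telemetry dropout) ≈ 0.686; P(ground-station outage | telemetry dropout, attitude-control fault) ≈ 0.365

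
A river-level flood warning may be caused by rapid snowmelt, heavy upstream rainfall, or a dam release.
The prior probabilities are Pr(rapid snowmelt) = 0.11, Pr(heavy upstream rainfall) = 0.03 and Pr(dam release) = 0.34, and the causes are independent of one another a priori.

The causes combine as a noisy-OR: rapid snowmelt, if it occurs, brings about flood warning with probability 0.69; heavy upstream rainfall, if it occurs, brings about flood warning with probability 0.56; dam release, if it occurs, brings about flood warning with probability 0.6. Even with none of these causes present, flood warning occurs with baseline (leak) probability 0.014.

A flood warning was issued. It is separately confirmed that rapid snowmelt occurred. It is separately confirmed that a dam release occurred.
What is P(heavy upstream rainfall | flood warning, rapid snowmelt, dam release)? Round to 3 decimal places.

Under noisy-OR, P(flood warning | causes) = 1 − (1−0.014)·∏(1−qᵢ) over the active causes.
P(flood warning | rapid snowmelt, dam release) = 0.877736×0.97 + 0.946204×0.03 = 0.851404 + 0.028386 = 0.879790
Of this, 0.028386 comes from 0.946204×0.03 (the heavy upstream rainfall=true cases).
Hence the posterior is 0.028386/0.879790 ≈ 0.032.

P(heavy upstream rainfall | flood warning, rapid snowmelt, dam release) ≈ 0.032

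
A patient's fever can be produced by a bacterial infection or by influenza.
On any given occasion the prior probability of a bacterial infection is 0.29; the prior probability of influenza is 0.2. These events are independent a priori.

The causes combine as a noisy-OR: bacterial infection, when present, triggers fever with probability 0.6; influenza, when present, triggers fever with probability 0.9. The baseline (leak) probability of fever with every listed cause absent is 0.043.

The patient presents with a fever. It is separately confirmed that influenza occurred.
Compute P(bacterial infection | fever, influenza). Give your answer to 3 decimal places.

P(bacterial infection | fever, influenza) ≈ 0.303

Under noisy-OR, P(fever | causes) = 1 − (1−0.043)·∏(1−qᵢ) over the active causes.
By total probability over both values of bacterial infection:
  P(fever | influenza) = 0.9043*0.71 + 0.96172*0.29
        = 0.642053 + 0.278899 = 0.920952
Configurations with bacterial infection contribute 0.278899, so
  P(bacterial infection | fever, influenza) = 0.278899 / 0.920952 ≈ 0.303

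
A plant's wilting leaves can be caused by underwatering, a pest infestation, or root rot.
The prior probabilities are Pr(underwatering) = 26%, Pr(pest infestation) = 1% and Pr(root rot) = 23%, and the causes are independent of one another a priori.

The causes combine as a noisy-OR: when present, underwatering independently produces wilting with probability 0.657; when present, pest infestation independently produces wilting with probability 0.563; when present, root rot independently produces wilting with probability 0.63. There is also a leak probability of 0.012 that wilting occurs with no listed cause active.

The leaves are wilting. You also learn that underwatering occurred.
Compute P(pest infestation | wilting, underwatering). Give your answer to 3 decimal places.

Under noisy-OR, P(wilting | causes) = 1 − (1−0.012)·∏(1−qᵢ) over the active causes.
Weight on pest infestation=true, given the evidence: 0.006560 + 0.002174 = 0.008734
The normalizing constant is 0.661116×0.99×0.77 + 0.874613×0.99×0.23 + 0.851908×0.01×0.77 + 0.945206×0.01×0.23 = 0.711852
Posterior = 0.008734 / 0.711852 ≈ 0.012

P(pest infestation | wilting, underwatering) ≈ 0.012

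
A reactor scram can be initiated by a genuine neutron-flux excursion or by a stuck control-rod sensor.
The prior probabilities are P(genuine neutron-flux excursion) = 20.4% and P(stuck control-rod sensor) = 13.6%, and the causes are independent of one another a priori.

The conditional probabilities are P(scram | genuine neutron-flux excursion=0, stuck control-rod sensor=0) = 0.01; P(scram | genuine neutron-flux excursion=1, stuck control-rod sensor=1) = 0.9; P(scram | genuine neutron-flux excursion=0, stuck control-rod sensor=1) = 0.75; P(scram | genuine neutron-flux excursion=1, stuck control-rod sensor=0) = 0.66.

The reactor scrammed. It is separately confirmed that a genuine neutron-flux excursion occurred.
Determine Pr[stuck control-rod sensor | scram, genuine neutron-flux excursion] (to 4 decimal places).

P(scram | genuine neutron-flux excursion) = 0.66·0.864 + 0.9·0.136 = 0.570240 + 0.122400 = 0.692640
Restricting to configurations with stuck control-rod sensor present: 0.9·0.136 = 0.122400.
So P(stuck control-rod sensor | scram, genuine neutron-flux excursion) = 0.122400/0.692640 ≈ 0.1767.

Pr[stuck control-rod sensor | scram, genuine neutron-flux excursion] ≈ 0.1767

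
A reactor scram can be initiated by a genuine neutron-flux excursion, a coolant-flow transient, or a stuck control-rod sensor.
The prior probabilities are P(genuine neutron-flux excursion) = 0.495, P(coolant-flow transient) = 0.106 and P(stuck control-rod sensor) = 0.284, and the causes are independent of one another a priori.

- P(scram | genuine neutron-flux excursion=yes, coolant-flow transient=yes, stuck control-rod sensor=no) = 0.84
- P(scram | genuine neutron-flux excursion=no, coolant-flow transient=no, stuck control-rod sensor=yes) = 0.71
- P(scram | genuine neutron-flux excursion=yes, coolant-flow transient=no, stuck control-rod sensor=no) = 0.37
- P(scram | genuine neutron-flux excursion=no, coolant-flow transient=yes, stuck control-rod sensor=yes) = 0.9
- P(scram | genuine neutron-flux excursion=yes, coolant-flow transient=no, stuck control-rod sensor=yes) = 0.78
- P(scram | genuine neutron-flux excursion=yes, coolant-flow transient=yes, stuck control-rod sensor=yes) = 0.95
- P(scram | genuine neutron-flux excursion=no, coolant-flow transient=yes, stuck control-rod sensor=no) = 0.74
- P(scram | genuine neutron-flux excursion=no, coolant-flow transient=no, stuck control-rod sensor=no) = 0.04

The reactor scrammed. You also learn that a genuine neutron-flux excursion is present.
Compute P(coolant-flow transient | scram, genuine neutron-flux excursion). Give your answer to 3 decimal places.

P(scram | genuine neutron-flux excursion) = 0.37×0.894×0.716 + 0.78×0.894×0.284 + 0.84×0.106×0.716 + 0.95×0.106×0.284 = 0.236838 + 0.198039 + 0.063753 + 0.028599 = 0.527229
The coolant-flow transient-present share is 0.063753 + 0.028599 = 0.092352.
Hence the posterior is 0.092352/0.527229 ≈ 0.175.

P(coolant-flow transient | scram, genuine neutron-flux excursion) ≈ 0.175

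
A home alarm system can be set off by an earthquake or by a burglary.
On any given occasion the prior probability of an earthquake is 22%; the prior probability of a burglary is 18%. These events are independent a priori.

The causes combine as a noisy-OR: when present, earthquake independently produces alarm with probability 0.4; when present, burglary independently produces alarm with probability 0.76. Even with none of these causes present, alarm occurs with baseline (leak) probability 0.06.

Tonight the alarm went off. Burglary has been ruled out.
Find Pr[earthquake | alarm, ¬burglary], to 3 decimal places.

Under noisy-OR, P(alarm | causes) = 1 − (1−0.06)·∏(1−qᵢ) over the active causes.
P(alarm | ¬burglary) = 0.06*0.78 + 0.436*0.22 = 0.046800 + 0.095920 = 0.142720
Restricting to configurations with earthquake present: 0.436*0.22 = 0.095920.
Hence the posterior is 0.095920/0.142720 ≈ 0.672.

Pr[earthquake | alarm, ¬burglary] ≈ 0.672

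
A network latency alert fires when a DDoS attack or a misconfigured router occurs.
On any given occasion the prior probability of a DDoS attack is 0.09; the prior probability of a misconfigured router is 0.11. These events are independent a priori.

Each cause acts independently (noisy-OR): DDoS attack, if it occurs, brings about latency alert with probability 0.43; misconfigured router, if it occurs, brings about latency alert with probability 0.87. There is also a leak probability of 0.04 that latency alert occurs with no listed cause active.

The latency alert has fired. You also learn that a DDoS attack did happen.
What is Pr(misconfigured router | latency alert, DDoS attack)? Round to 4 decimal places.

Under noisy-OR, P(latency alert | causes) = 1 − (1−0.04)·∏(1−qᵢ) over the active causes.
Numerator (weight on configurations with misconfigured router): 0.928864·0.11 = 0.102175
The normalizing constant is 0.4528·0.89 + 0.928864·0.11 = 0.505167
P(misconfigured router | latency alert, DDoS attack) = 0.102175/0.505167 ≈ 0.2023

Pr(misconfigured router | latency alert, DDoS attack) ≈ 0.2023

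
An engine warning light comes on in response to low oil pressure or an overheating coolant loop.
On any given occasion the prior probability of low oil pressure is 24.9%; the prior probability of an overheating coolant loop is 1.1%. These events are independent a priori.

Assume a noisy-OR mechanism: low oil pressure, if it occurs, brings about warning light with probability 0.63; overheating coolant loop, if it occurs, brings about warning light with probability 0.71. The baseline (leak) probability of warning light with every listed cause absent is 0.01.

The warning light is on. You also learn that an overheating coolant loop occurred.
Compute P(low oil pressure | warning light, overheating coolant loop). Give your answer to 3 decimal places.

P(low oil pressure | warning light, overheating coolant loop) ≈ 0.294

Under noisy-OR, P(warning light | causes) = 1 − (1−0.01)·∏(1−qᵢ) over the active causes.
Enumerate both values of low oil pressure and weight by the priors:
  P(warning light | overheating coolant loop) = 0.7129·0.751 + 0.893773·0.249
        = 0.535388 + 0.222549 = 0.757937
Keeping only the low oil pressure-present terms gives 0.222549, so
  P(low oil pressure | warning light, overheating coolant loop) = 0.222549 / 0.757937 ≈ 0.294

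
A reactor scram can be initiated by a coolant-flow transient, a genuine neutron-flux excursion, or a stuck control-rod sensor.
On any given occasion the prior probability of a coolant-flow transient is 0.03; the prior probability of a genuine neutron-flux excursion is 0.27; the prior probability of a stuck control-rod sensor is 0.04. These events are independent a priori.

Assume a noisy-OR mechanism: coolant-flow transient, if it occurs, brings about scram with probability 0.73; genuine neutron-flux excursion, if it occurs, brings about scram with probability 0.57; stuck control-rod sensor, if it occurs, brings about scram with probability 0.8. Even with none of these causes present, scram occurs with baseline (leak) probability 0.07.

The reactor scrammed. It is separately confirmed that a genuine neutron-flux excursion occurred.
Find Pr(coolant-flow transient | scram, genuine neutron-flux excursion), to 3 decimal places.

Under noisy-OR, P(scram | causes) = 1 − (1−0.07)·∏(1−qᵢ) over the active causes.
For the numerator, keep only coolant-flow transient=true terms: 0.025690 + 0.001174 = 0.026864
Normalizer over all consistent configurations: 0.6001×0.97×0.96 + 0.92002×0.97×0.04 + 0.892027×0.03×0.96 + 0.978405×0.03×0.04 = 0.621374
Posterior = 0.026864 / 0.621374 ≈ 0.043

Pr(coolant-flow transient | scram, genuine neutron-flux excursion) ≈ 0.043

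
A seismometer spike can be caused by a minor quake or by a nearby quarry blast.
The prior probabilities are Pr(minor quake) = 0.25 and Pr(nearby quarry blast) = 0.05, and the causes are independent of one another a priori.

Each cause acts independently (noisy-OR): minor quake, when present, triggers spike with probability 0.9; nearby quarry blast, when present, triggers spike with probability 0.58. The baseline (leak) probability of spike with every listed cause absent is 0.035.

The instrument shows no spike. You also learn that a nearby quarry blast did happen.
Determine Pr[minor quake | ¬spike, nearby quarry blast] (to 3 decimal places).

Pr[minor quake | ¬spike, nearby quarry blast] ≈ 0.032

Under noisy-OR, P(spike | causes) = 1 − (1−0.035)·∏(1−qᵢ) over the active causes.
P(¬spike | nearby quarry blast) = 0.4053*0.75 + 0.04053*0.25 = 0.303975 + 0.010132 = 0.314107
The minor quake-present share is 0.04053*0.25 = 0.010132.
So P(minor quake | ¬spike, nearby quarry blast) = 0.010132/0.314107 ≈ 0.032.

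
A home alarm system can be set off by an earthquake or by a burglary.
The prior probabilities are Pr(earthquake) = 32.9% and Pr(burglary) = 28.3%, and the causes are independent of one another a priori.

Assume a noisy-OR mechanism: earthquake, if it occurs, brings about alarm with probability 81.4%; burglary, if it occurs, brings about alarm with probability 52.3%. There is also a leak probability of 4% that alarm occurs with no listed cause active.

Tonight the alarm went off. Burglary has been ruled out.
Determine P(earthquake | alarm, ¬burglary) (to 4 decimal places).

Under noisy-OR, P(alarm | causes) = 1 − (1−0.04)·∏(1−qᵢ) over the active causes.
P(alarm | ¬burglary) = 0.04·0.671 + 0.82144·0.329 = 0.026840 + 0.270254 = 0.297094
Of this, 0.270254 comes from 0.82144·0.329 (the earthquake=true cases).
So P(earthquake | alarm, ¬burglary) = 0.270254/0.297094 ≈ 0.9097.

P(earthquake | alarm, ¬burglary) ≈ 0.9097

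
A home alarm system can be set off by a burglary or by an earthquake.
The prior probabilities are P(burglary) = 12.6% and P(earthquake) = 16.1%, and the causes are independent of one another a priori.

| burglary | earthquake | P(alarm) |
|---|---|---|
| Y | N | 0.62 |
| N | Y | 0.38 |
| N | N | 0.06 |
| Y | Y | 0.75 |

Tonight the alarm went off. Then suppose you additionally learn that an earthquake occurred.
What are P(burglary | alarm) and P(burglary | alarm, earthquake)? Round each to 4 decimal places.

P(burglary | alarm) ≈ 0.4531; P(burglary | alarm, earthquake) ≈ 0.2215

P(alarm) = 0.06·0.874·0.839 + 0.38·0.874·0.161 + 0.62·0.126·0.839 + 0.75·0.126·0.161 = 0.043997 + 0.053471 + 0.065543 + 0.015215 = 0.178226
The burglary-present share is 0.065543 + 0.015215 = 0.080758.
Hence the posterior is 0.080758/0.178226 ≈ 0.4531.

Now also conditioning on earthquake=true:
Numerator (weight on configurations with burglary): 0.75×0.126 = 0.094500
Normalizer over all consistent configurations: 0.38×0.874 + 0.75×0.126 = 0.426620
Posterior = 0.094500 / 0.426620 ≈ 0.2215
This is intercausal reasoning (explaining away): once earthquake accounts for the alarm, burglary becomes less likely.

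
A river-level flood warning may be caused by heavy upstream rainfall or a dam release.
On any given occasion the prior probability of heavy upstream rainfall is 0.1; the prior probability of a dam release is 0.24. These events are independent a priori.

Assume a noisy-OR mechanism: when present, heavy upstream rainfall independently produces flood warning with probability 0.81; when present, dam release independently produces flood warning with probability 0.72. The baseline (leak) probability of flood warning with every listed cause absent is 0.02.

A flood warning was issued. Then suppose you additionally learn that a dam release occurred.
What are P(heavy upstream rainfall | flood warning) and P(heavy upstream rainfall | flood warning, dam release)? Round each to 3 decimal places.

P(heavy upstream rainfall | flood warning) ≈ 0.332; P(heavy upstream rainfall | flood warning, dam release) ≈ 0.127

Under noisy-OR, P(flood warning | causes) = 1 − (1−0.02)·∏(1−qᵢ) over the active causes.
Enumerate the 4 (heavy upstream rainfall, dam release) configurations and weight by the priors:
  P(flood warning) = 0.02·0.9·0.76 + 0.7256·0.9·0.24 + 0.8138·0.1·0.76 + 0.947864·0.1·0.24
        = 0.013680 + 0.156730 + 0.061849 + 0.022749 = 0.255008
The terms with heavy upstream rainfall present sum to 0.084598, so
  P(heavy upstream rainfall | flood warning) = 0.084598 / 0.255008 ≈ 0.332

With the extra evidence:
Enumerate both values of heavy upstream rainfall and weight by the priors:
  P(flood warning | dam release) = 0.7256·0.9 + 0.947864·0.1
        = 0.653040 + 0.094786 = 0.747826
The terms with heavy upstream rainfall present sum to 0.094786, so
  P(heavy upstream rainfall | flood warning, dam release) = 0.094786 / 0.747826 ≈ 0.127
The drop from 0.332 to 0.127 is the explaining-away (discounting) effect.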